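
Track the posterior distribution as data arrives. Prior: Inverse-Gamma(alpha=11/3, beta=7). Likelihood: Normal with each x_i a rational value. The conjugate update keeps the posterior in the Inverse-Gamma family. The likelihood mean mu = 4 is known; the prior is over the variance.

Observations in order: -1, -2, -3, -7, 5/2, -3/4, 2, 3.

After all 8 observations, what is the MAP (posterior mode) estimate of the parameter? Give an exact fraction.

obs 1: x=-1 → posterior Inverse-Gamma(25/6, 39/2)
obs 2: x=-2 → posterior Inverse-Gamma(14/3, 75/2)
obs 3: x=-3 → posterior Inverse-Gamma(31/6, 62)
obs 4: x=-7 → posterior Inverse-Gamma(17/3, 245/2)
obs 5: x=5/2 → posterior Inverse-Gamma(37/6, 989/8)
obs 6: x=-3/4 → posterior Inverse-Gamma(20/3, 4317/32)
obs 7: x=2 → posterior Inverse-Gamma(43/6, 4381/32)
obs 8: x=3 → posterior Inverse-Gamma(23/3, 4397/32)

13191/832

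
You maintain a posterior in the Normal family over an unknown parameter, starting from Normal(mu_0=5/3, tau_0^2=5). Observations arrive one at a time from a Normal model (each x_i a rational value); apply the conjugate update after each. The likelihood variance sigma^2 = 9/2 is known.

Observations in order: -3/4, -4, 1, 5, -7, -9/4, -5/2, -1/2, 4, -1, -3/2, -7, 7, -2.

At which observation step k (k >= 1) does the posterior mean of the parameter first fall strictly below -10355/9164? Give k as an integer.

obs 1: x=-3/4 → posterior Normal(15/38, 45/19)
obs 2: x=-4 → posterior Normal(-65/58, 45/29)
obs 3: x=1 → posterior Normal(-15/26, 15/13)
obs 4: x=5 → posterior Normal(55/98, 45/49)
obs 5: x=-7 → posterior Normal(-85/118, 45/59)
obs 6: x=-9/4 → posterior Normal(-65/69, 15/23)
obs 7: x=-5/2 → posterior Normal(-90/79, 45/79)
obs 8: x=-1/2 → posterior Normal(-95/89, 45/89)
obs 9: x=4 → posterior Normal(-5/9, 5/11)
obs 10: x=-1 → posterior Normal(-65/109, 45/109)
obs 11: x=-3/2 → posterior Normal(-80/119, 45/119)
obs 12: x=-7 → posterior Normal(-50/43, 15/43)
obs 13: x=7 → posterior Normal(-80/139, 45/139)
obs 14: x=-2 → posterior Normal(-100/149, 45/149)

k = 7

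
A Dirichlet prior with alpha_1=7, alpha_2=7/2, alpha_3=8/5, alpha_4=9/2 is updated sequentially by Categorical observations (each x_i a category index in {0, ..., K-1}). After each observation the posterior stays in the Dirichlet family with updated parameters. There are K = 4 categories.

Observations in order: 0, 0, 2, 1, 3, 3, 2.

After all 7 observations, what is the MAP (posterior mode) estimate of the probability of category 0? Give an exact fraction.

obs 1: x=0 → posterior Dirichlet(8, 7/2, 8/5, 9/2)
obs 2: x=0 → posterior Dirichlet(9, 7/2, 8/5, 9/2)
obs 3: x=2 → posterior Dirichlet(9, 7/2, 13/5, 9/2)
obs 4: x=1 → posterior Dirichlet(9, 9/2, 13/5, 9/2)
obs 5: x=3 → posterior Dirichlet(9, 9/2, 13/5, 11/2)
obs 6: x=3 → posterior Dirichlet(9, 9/2, 13/5, 13/2)
obs 7: x=2 → posterior Dirichlet(9, 9/2, 18/5, 13/2)

20/49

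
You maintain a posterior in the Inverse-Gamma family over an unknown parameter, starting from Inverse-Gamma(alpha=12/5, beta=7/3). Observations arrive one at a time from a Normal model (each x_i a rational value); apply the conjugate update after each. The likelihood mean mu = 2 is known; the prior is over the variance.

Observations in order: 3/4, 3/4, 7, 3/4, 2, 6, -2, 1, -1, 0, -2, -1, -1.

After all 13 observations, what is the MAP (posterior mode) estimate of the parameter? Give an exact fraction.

2495/432

obs 1: x=3/4 → posterior Inverse-Gamma(29/10, 299/96)
obs 2: x=3/4 → posterior Inverse-Gamma(17/5, 187/48)
obs 3: x=7 → posterior Inverse-Gamma(39/10, 787/48)
obs 4: x=3/4 → posterior Inverse-Gamma(22/5, 1649/96)
obs 5: x=2 → posterior Inverse-Gamma(49/10, 1649/96)
obs 6: x=6 → posterior Inverse-Gamma(27/5, 2417/96)
obs 7: x=-2 → posterior Inverse-Gamma(59/10, 3185/96)
obs 8: x=1 → posterior Inverse-Gamma(32/5, 3233/96)
obs 9: x=-1 → posterior Inverse-Gamma(69/10, 3665/96)
obs 10: x=0 → posterior Inverse-Gamma(37/5, 3857/96)
obs 11: x=-2 → posterior Inverse-Gamma(79/10, 4625/96)
obs 12: x=-1 → posterior Inverse-Gamma(42/5, 5057/96)
obs 13: x=-1 → posterior Inverse-Gamma(89/10, 5489/96)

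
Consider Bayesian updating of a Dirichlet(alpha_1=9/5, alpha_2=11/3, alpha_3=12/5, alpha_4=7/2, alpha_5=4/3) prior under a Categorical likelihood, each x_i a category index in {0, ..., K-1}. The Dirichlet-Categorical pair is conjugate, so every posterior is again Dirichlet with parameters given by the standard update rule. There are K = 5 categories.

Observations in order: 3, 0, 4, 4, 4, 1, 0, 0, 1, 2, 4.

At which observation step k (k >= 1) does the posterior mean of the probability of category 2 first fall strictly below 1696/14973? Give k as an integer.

k = 9

obs 1: x=3 → posterior Dirichlet(9/5, 11/3, 12/5, 9/2, 4/3)
obs 2: x=0 → posterior Dirichlet(14/5, 11/3, 12/5, 9/2, 4/3)
obs 3: x=4 → posterior Dirichlet(14/5, 11/3, 12/5, 9/2, 7/3)
obs 4: x=4 → posterior Dirichlet(14/5, 11/3, 12/5, 9/2, 10/3)
obs 5: x=4 → posterior Dirichlet(14/5, 11/3, 12/5, 9/2, 13/3)
obs 6: x=1 → posterior Dirichlet(14/5, 14/3, 12/5, 9/2, 13/3)
obs 7: x=0 → posterior Dirichlet(19/5, 14/3, 12/5, 9/2, 13/3)
obs 8: x=0 → posterior Dirichlet(24/5, 14/3, 12/5, 9/2, 13/3)
obs 9: x=1 → posterior Dirichlet(24/5, 17/3, 12/5, 9/2, 13/3)
obs 10: x=2 → posterior Dirichlet(24/5, 17/3, 17/5, 9/2, 13/3)
obs 11: x=4 → posterior Dirichlet(24/5, 17/3, 17/5, 9/2, 16/3)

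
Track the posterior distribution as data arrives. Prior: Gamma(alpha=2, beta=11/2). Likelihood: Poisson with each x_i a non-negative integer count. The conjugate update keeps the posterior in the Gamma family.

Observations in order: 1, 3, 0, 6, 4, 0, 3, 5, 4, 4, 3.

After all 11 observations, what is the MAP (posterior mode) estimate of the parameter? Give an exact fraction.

68/33

obs 1: x=1 → posterior Gamma(3, 13/2)
obs 2: x=3 → posterior Gamma(6, 15/2)
obs 3: x=0 → posterior Gamma(6, 17/2)
obs 4: x=6 → posterior Gamma(12, 19/2)
obs 5: x=4 → posterior Gamma(16, 21/2)
obs 6: x=0 → posterior Gamma(16, 23/2)
obs 7: x=3 → posterior Gamma(19, 25/2)
obs 8: x=5 → posterior Gamma(24, 27/2)
obs 9: x=4 → posterior Gamma(28, 29/2)
obs 10: x=4 → posterior Gamma(32, 31/2)
obs 11: x=3 → posterior Gamma(35, 33/2)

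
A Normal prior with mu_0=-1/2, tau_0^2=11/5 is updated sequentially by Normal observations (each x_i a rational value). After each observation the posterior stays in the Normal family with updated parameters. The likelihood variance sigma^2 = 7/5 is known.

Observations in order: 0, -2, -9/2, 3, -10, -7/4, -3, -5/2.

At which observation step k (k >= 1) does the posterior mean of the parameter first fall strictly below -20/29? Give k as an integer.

k = 2

obs 1: x=0 → posterior Normal(-7/36, 77/90)
obs 2: x=-2 → posterior Normal(-51/58, 77/145)
obs 3: x=-9/2 → posterior Normal(-15/8, 77/200)
obs 4: x=3 → posterior Normal(-14/17, 77/255)
obs 5: x=-10 → posterior Normal(-76/31, 77/310)
obs 6: x=-7/4 → posterior Normal(-685/292, 77/365)
obs 7: x=-3 → posterior Normal(-817/336, 11/60)
obs 8: x=-5/2 → posterior Normal(-927/380, 77/475)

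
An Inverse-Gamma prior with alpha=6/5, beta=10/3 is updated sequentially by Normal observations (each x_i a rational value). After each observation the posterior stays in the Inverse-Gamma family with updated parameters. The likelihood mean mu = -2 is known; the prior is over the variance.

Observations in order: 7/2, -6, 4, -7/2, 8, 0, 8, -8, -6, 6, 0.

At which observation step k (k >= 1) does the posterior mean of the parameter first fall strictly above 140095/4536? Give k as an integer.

k = 5

obs 1: x=7/2 → posterior Inverse-Gamma(17/10, 443/24)
obs 2: x=-6 → posterior Inverse-Gamma(11/5, 635/24)
obs 3: x=4 → posterior Inverse-Gamma(27/10, 1067/24)
obs 4: x=-7/2 → posterior Inverse-Gamma(16/5, 547/12)
obs 5: x=8 → posterior Inverse-Gamma(37/10, 1147/12)
obs 6: x=0 → posterior Inverse-Gamma(21/5, 1171/12)
obs 7: x=8 → posterior Inverse-Gamma(47/10, 1771/12)
obs 8: x=-8 → posterior Inverse-Gamma(26/5, 1987/12)
obs 9: x=-6 → posterior Inverse-Gamma(57/10, 2083/12)
obs 10: x=6 → posterior Inverse-Gamma(31/5, 2467/12)
obs 11: x=0 → posterior Inverse-Gamma(67/10, 2491/12)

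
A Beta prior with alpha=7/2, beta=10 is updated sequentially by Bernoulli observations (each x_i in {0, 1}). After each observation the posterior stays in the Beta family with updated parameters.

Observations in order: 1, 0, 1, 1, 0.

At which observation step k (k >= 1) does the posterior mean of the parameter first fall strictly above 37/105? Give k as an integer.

k = 4

obs 1: x=1 → posterior Beta(9/2, 10)
obs 2: x=0 → posterior Beta(9/2, 11)
obs 3: x=1 → posterior Beta(11/2, 11)
obs 4: x=1 → posterior Beta(13/2, 11)
obs 5: x=0 → posterior Beta(13/2, 12)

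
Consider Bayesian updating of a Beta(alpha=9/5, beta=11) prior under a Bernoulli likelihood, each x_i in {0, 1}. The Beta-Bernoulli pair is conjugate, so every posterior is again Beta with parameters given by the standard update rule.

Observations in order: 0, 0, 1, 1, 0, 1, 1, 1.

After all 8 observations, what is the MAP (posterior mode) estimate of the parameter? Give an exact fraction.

obs 1: x=0 → posterior Beta(9/5, 12)
obs 2: x=0 → posterior Beta(9/5, 13)
obs 3: x=1 → posterior Beta(14/5, 13)
obs 4: x=1 → posterior Beta(19/5, 13)
obs 5: x=0 → posterior Beta(19/5, 14)
obs 6: x=1 → posterior Beta(24/5, 14)
obs 7: x=1 → posterior Beta(29/5, 14)
obs 8: x=1 → posterior Beta(34/5, 14)

29/94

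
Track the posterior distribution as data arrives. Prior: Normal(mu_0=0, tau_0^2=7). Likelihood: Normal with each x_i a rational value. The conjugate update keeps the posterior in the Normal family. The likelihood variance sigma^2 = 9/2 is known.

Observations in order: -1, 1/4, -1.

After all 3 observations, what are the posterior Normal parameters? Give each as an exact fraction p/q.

obs 1: x=-1 → posterior Normal(-14/23, 63/23)
obs 2: x=1/4 → posterior Normal(-21/74, 63/37)
obs 3: x=-1 → posterior Normal(-49/102, 21/17)

mu_0=-49/102, tau_0^2=21/17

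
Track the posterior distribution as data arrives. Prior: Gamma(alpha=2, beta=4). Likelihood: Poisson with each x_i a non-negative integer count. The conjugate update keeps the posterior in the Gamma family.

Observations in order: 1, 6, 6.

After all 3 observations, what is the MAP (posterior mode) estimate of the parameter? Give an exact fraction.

2

obs 1: x=1 → posterior Gamma(3, 5)
obs 2: x=6 → posterior Gamma(9, 6)
obs 3: x=6 → posterior Gamma(15, 7)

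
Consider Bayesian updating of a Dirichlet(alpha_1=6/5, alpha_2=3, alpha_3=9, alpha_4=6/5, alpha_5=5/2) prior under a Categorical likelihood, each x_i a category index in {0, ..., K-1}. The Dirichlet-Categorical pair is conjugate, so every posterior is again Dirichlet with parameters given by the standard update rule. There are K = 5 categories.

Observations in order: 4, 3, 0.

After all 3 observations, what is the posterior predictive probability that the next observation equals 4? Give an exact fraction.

obs 1: x=4 → posterior Dirichlet(6/5, 3, 9, 6/5, 7/2)
obs 2: x=3 → posterior Dirichlet(6/5, 3, 9, 11/5, 7/2)
obs 3: x=0 → posterior Dirichlet(11/5, 3, 9, 11/5, 7/2)

35/199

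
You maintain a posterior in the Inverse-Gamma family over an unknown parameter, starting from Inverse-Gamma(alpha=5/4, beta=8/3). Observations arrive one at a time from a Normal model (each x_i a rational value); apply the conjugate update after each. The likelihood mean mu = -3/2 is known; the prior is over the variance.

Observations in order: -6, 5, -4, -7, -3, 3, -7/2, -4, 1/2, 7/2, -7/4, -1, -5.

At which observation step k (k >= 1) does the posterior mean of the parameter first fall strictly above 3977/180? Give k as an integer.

k = 2

obs 1: x=-6 → posterior Inverse-Gamma(7/4, 307/24)
obs 2: x=5 → posterior Inverse-Gamma(9/4, 407/12)
obs 3: x=-4 → posterior Inverse-Gamma(11/4, 889/24)
obs 4: x=-7 → posterior Inverse-Gamma(13/4, 313/6)
obs 5: x=-3 → posterior Inverse-Gamma(15/4, 1279/24)
obs 6: x=3 → posterior Inverse-Gamma(17/4, 761/12)
obs 7: x=-7/2 → posterior Inverse-Gamma(19/4, 785/12)
obs 8: x=-4 → posterior Inverse-Gamma(21/4, 1645/24)
obs 9: x=1/2 → posterior Inverse-Gamma(23/4, 1693/24)
obs 10: x=7/2 → posterior Inverse-Gamma(25/4, 1993/24)
obs 11: x=-7/4 → posterior Inverse-Gamma(27/4, 7975/96)
obs 12: x=-1 → posterior Inverse-Gamma(29/4, 7987/96)
obs 13: x=-5 → posterior Inverse-Gamma(31/4, 8575/96)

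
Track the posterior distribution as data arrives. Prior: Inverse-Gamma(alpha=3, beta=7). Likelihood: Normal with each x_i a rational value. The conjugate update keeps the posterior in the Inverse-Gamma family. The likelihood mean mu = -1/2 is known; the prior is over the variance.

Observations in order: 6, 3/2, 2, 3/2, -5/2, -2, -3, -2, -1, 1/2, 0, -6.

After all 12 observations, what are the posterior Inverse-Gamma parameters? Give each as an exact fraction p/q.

obs 1: x=6 → posterior Inverse-Gamma(7/2, 225/8)
obs 2: x=3/2 → posterior Inverse-Gamma(4, 241/8)
obs 3: x=2 → posterior Inverse-Gamma(9/2, 133/4)
obs 4: x=3/2 → posterior Inverse-Gamma(5, 141/4)
obs 5: x=-5/2 → posterior Inverse-Gamma(11/2, 149/4)
obs 6: x=-2 → posterior Inverse-Gamma(6, 307/8)
obs 7: x=-3 → posterior Inverse-Gamma(13/2, 83/2)
obs 8: x=-2 → posterior Inverse-Gamma(7, 341/8)
obs 9: x=-1 → posterior Inverse-Gamma(15/2, 171/4)
obs 10: x=1/2 → posterior Inverse-Gamma(8, 173/4)
obs 11: x=0 → posterior Inverse-Gamma(17/2, 347/8)
obs 12: x=-6 → posterior Inverse-Gamma(9, 117/2)

alpha=9, beta=117/2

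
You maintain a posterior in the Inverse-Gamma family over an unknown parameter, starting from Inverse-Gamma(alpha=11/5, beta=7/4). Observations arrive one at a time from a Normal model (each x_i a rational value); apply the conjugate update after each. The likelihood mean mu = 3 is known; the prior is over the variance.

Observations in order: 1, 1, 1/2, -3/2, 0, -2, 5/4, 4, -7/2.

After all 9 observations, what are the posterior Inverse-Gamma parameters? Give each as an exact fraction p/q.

obs 1: x=1 → posterior Inverse-Gamma(27/10, 15/4)
obs 2: x=1 → posterior Inverse-Gamma(16/5, 23/4)
obs 3: x=1/2 → posterior Inverse-Gamma(37/10, 71/8)
obs 4: x=-3/2 → posterior Inverse-Gamma(21/5, 19)
obs 5: x=0 → posterior Inverse-Gamma(47/10, 47/2)
obs 6: x=-2 → posterior Inverse-Gamma(26/5, 36)
obs 7: x=5/4 → posterior Inverse-Gamma(57/10, 1201/32)
obs 8: x=4 → posterior Inverse-Gamma(31/5, 1217/32)
obs 9: x=-7/2 → posterior Inverse-Gamma(67/10, 1893/32)

alpha=67/10, beta=1893/32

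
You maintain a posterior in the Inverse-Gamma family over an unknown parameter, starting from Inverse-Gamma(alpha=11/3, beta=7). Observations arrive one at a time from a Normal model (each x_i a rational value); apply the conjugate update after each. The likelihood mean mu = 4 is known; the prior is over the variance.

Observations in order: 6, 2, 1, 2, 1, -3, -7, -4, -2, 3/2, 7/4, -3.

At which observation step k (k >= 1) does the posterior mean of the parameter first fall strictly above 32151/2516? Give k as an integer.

k = 7

obs 1: x=6 → posterior Inverse-Gamma(25/6, 9)
obs 2: x=2 → posterior Inverse-Gamma(14/3, 11)
obs 3: x=1 → posterior Inverse-Gamma(31/6, 31/2)
obs 4: x=2 → posterior Inverse-Gamma(17/3, 35/2)
obs 5: x=1 → posterior Inverse-Gamma(37/6, 22)
obs 6: x=-3 → posterior Inverse-Gamma(20/3, 93/2)
obs 7: x=-7 → posterior Inverse-Gamma(43/6, 107)
obs 8: x=-4 → posterior Inverse-Gamma(23/3, 139)
obs 9: x=-2 → posterior Inverse-Gamma(49/6, 157)
obs 10: x=3/2 → posterior Inverse-Gamma(26/3, 1281/8)
obs 11: x=7/4 → posterior Inverse-Gamma(55/6, 5205/32)
obs 12: x=-3 → posterior Inverse-Gamma(29/3, 5989/32)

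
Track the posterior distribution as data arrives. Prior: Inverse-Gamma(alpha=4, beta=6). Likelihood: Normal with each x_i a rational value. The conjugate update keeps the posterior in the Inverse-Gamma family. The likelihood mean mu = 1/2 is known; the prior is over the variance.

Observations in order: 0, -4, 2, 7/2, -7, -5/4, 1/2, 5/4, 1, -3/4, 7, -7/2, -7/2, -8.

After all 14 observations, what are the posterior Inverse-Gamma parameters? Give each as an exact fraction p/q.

obs 1: x=0 → posterior Inverse-Gamma(9/2, 49/8)
obs 2: x=-4 → posterior Inverse-Gamma(5, 65/4)
obs 3: x=2 → posterior Inverse-Gamma(11/2, 139/8)
obs 4: x=7/2 → posterior Inverse-Gamma(6, 175/8)
obs 5: x=-7 → posterior Inverse-Gamma(13/2, 50)
obs 6: x=-5/4 → posterior Inverse-Gamma(7, 1649/32)
obs 7: x=1/2 → posterior Inverse-Gamma(15/2, 1649/32)
obs 8: x=5/4 → posterior Inverse-Gamma(8, 829/16)
obs 9: x=1 → posterior Inverse-Gamma(17/2, 831/16)
obs 10: x=-3/4 → posterior Inverse-Gamma(9, 1687/32)
obs 11: x=7 → posterior Inverse-Gamma(19/2, 2363/32)
obs 12: x=-7/2 → posterior Inverse-Gamma(10, 2619/32)
obs 13: x=-7/2 → posterior Inverse-Gamma(21/2, 2875/32)
obs 14: x=-8 → posterior Inverse-Gamma(11, 4031/32)

alpha=11, beta=4031/32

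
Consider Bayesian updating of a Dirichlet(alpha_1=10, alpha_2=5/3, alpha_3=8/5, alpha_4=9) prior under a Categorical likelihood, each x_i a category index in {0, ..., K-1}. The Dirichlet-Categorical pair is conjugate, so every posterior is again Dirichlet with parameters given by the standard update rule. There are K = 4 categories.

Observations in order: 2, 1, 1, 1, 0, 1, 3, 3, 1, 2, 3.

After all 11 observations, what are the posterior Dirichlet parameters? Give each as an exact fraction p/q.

alpha_1=11, alpha_2=20/3, alpha_3=18/5, alpha_4=12

obs 1: x=2 → posterior Dirichlet(10, 5/3, 13/5, 9)
obs 2: x=1 → posterior Dirichlet(10, 8/3, 13/5, 9)
obs 3: x=1 → posterior Dirichlet(10, 11/3, 13/5, 9)
obs 4: x=1 → posterior Dirichlet(10, 14/3, 13/5, 9)
obs 5: x=0 → posterior Dirichlet(11, 14/3, 13/5, 9)
obs 6: x=1 → posterior Dirichlet(11, 17/3, 13/5, 9)
obs 7: x=3 → posterior Dirichlet(11, 17/3, 13/5, 10)
obs 8: x=3 → posterior Dirichlet(11, 17/3, 13/5, 11)
obs 9: x=1 → posterior Dirichlet(11, 20/3, 13/5, 11)
obs 10: x=2 → posterior Dirichlet(11, 20/3, 18/5, 11)
obs 11: x=3 → posterior Dirichlet(11, 20/3, 18/5, 12)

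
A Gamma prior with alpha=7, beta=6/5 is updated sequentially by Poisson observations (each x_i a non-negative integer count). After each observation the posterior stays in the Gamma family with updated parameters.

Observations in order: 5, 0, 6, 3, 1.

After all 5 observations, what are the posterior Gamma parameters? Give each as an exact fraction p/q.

alpha=22, beta=31/5

obs 1: x=5 → posterior Gamma(12, 11/5)
obs 2: x=0 → posterior Gamma(12, 16/5)
obs 3: x=6 → posterior Gamma(18, 21/5)
obs 4: x=3 → posterior Gamma(21, 26/5)
obs 5: x=1 → posterior Gamma(22, 31/5)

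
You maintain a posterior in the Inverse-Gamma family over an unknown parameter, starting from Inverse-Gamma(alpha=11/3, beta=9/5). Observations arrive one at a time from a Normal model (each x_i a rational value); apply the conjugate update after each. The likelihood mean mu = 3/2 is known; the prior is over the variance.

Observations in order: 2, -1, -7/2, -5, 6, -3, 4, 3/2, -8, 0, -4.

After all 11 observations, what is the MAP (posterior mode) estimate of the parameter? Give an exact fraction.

obs 1: x=2 → posterior Inverse-Gamma(25/6, 77/40)
obs 2: x=-1 → posterior Inverse-Gamma(14/3, 101/20)
obs 3: x=-7/2 → posterior Inverse-Gamma(31/6, 351/20)
obs 4: x=-5 → posterior Inverse-Gamma(17/3, 1547/40)
obs 5: x=6 → posterior Inverse-Gamma(37/6, 244/5)
obs 6: x=-3 → posterior Inverse-Gamma(20/3, 2357/40)
obs 7: x=4 → posterior Inverse-Gamma(43/6, 1241/20)
obs 8: x=3/2 → posterior Inverse-Gamma(23/3, 1241/20)
obs 9: x=-8 → posterior Inverse-Gamma(49/6, 4287/40)
obs 10: x=0 → posterior Inverse-Gamma(26/3, 1083/10)
obs 11: x=-4 → posterior Inverse-Gamma(55/6, 4937/40)

14811/1220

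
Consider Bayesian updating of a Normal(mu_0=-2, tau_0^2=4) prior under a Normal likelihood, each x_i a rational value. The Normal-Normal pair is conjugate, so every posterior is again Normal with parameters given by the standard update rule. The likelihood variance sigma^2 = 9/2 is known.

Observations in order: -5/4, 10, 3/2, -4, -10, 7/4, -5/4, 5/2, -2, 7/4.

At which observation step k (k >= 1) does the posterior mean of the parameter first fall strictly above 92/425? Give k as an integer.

obs 1: x=-5/4 → posterior Normal(-28/17, 36/17)
obs 2: x=10 → posterior Normal(52/25, 36/25)
obs 3: x=3/2 → posterior Normal(64/33, 12/11)
obs 4: x=-4 → posterior Normal(32/41, 36/41)
obs 5: x=-10 → posterior Normal(-48/49, 36/49)
obs 6: x=7/4 → posterior Normal(-34/57, 12/19)
obs 7: x=-5/4 → posterior Normal(-44/65, 36/65)
obs 8: x=5/2 → posterior Normal(-24/73, 36/73)
obs 9: x=-2 → posterior Normal(-40/81, 4/9)
obs 10: x=7/4 → posterior Normal(-26/89, 36/89)

k = 2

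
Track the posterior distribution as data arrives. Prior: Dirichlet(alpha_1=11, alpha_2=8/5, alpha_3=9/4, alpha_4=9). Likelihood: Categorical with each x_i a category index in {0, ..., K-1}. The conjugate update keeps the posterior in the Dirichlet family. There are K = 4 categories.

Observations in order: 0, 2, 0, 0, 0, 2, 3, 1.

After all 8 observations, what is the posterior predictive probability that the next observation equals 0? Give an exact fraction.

obs 1: x=0 → posterior Dirichlet(12, 8/5, 9/4, 9)
obs 2: x=2 → posterior Dirichlet(12, 8/5, 13/4, 9)
obs 3: x=0 → posterior Dirichlet(13, 8/5, 13/4, 9)
obs 4: x=0 → posterior Dirichlet(14, 8/5, 13/4, 9)
obs 5: x=0 → posterior Dirichlet(15, 8/5, 13/4, 9)
obs 6: x=2 → posterior Dirichlet(15, 8/5, 17/4, 9)
obs 7: x=3 → posterior Dirichlet(15, 8/5, 17/4, 10)
obs 8: x=1 → posterior Dirichlet(15, 13/5, 17/4, 10)

300/637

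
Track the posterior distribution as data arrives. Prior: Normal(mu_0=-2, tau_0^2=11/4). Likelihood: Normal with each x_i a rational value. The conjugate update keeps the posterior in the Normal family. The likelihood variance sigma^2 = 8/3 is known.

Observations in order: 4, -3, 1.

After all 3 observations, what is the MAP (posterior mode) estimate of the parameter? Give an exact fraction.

obs 1: x=4 → posterior Normal(68/65, 88/65)
obs 2: x=-3 → posterior Normal(-31/98, 44/49)
obs 3: x=1 → posterior Normal(2/131, 88/131)

2/131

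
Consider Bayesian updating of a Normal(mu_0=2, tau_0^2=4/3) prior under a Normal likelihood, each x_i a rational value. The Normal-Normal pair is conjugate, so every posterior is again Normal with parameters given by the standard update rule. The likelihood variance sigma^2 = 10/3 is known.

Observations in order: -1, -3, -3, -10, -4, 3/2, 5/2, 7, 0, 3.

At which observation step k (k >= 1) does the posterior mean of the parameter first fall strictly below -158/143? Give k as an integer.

k = 4

obs 1: x=-1 → posterior Normal(8/7, 20/21)
obs 2: x=-3 → posterior Normal(2/9, 20/27)
obs 3: x=-3 → posterior Normal(-4/11, 20/33)
obs 4: x=-10 → posterior Normal(-24/13, 20/39)
obs 5: x=-4 → posterior Normal(-32/15, 4/9)
obs 6: x=3/2 → posterior Normal(-29/17, 20/51)
obs 7: x=5/2 → posterior Normal(-24/19, 20/57)
obs 8: x=7 → posterior Normal(-10/21, 20/63)
obs 9: x=0 → posterior Normal(-10/23, 20/69)
obs 10: x=3 → posterior Normal(-4/25, 4/15)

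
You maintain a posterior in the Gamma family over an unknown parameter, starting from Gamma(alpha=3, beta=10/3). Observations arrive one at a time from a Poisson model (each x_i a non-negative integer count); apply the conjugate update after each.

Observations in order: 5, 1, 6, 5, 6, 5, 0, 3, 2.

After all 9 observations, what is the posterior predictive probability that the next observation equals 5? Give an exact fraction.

5701767796626645044667559050824003003335611962879664666653815713/60446290980731458735308800000000000000000000000000000000000000000

obs 1: x=5 → posterior Gamma(8, 13/3)
obs 2: x=1 → posterior Gamma(9, 16/3)
obs 3: x=6 → posterior Gamma(15, 19/3)
obs 4: x=5 → posterior Gamma(20, 22/3)
obs 5: x=6 → posterior Gamma(26, 25/3)
obs 6: x=5 → posterior Gamma(31, 28/3)
obs 7: x=0 → posterior Gamma(31, 31/3)
obs 8: x=3 → posterior Gamma(34, 34/3)
obs 9: x=2 → posterior Gamma(36, 37/3)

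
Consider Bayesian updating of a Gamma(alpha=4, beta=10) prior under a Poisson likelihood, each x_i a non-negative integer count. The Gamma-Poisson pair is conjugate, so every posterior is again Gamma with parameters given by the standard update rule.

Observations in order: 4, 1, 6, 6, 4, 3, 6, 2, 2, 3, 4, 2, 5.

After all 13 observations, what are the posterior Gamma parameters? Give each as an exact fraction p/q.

alpha=52, beta=23

obs 1: x=4 → posterior Gamma(8, 11)
obs 2: x=1 → posterior Gamma(9, 12)
obs 3: x=6 → posterior Gamma(15, 13)
obs 4: x=6 → posterior Gamma(21, 14)
obs 5: x=4 → posterior Gamma(25, 15)
obs 6: x=3 → posterior Gamma(28, 16)
obs 7: x=6 → posterior Gamma(34, 17)
obs 8: x=2 → posterior Gamma(36, 18)
obs 9: x=2 → posterior Gamma(38, 19)
obs 10: x=3 → posterior Gamma(41, 20)
obs 11: x=4 → posterior Gamma(45, 21)
obs 12: x=2 → posterior Gamma(47, 22)
obs 13: x=5 → posterior Gamma(52, 23)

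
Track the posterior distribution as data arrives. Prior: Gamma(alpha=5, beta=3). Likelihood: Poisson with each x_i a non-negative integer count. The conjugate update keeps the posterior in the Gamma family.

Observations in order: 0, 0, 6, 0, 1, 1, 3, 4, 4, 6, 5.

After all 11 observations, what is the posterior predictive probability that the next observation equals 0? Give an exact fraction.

obs 1: x=0 → posterior Gamma(5, 4)
obs 2: x=0 → posterior Gamma(5, 5)
obs 3: x=6 → posterior Gamma(11, 6)
obs 4: x=0 → posterior Gamma(11, 7)
obs 5: x=1 → posterior Gamma(12, 8)
obs 6: x=1 → posterior Gamma(13, 9)
obs 7: x=3 → posterior Gamma(16, 10)
obs 8: x=4 → posterior Gamma(20, 11)
obs 9: x=4 → posterior Gamma(24, 12)
obs 10: x=6 → posterior Gamma(30, 13)
obs 11: x=5 → posterior Gamma(35, 14)

13016111155156147048210016414623569281024/145610960604971353313885629177093505859375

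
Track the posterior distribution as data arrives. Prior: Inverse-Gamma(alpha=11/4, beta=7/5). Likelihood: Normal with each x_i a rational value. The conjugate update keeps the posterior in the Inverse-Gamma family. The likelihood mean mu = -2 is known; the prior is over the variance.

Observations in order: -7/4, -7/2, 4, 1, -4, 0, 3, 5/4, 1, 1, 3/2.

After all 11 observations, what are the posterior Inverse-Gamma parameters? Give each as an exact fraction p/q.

obs 1: x=-7/4 → posterior Inverse-Gamma(13/4, 229/160)
obs 2: x=-7/2 → posterior Inverse-Gamma(15/4, 409/160)
obs 3: x=4 → posterior Inverse-Gamma(17/4, 3289/160)
obs 4: x=1 → posterior Inverse-Gamma(19/4, 4009/160)
obs 5: x=-4 → posterior Inverse-Gamma(21/4, 4329/160)
obs 6: x=0 → posterior Inverse-Gamma(23/4, 4649/160)
obs 7: x=3 → posterior Inverse-Gamma(25/4, 6649/160)
obs 8: x=5/4 → posterior Inverse-Gamma(27/4, 3747/80)
obs 9: x=1 → posterior Inverse-Gamma(29/4, 4107/80)
obs 10: x=1 → posterior Inverse-Gamma(31/4, 4467/80)
obs 11: x=3/2 → posterior Inverse-Gamma(33/4, 4957/80)

alpha=33/4, beta=4957/80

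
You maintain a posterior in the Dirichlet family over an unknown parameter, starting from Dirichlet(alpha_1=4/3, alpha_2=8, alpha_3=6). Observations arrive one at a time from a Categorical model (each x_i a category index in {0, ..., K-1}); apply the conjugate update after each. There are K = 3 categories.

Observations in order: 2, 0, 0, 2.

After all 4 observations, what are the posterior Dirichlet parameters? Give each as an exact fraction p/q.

alpha_1=10/3, alpha_2=8, alpha_3=8

obs 1: x=2 → posterior Dirichlet(4/3, 8, 7)
obs 2: x=0 → posterior Dirichlet(7/3, 8, 7)
obs 3: x=0 → posterior Dirichlet(10/3, 8, 7)
obs 4: x=2 → posterior Dirichlet(10/3, 8, 8)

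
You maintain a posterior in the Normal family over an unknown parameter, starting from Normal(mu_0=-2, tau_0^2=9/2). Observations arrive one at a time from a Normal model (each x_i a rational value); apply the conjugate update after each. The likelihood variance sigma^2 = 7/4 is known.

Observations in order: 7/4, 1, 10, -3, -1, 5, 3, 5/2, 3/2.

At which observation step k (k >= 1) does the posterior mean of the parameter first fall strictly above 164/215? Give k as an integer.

obs 1: x=7/4 → posterior Normal(7/10, 63/50)
obs 2: x=1 → posterior Normal(71/86, 63/86)
obs 3: x=10 → posterior Normal(431/122, 63/122)
obs 4: x=-3 → posterior Normal(323/158, 63/158)
obs 5: x=-1 → posterior Normal(287/194, 63/194)
obs 6: x=5 → posterior Normal(467/230, 63/230)
obs 7: x=3 → posterior Normal(575/266, 9/38)
obs 8: x=5/2 → posterior Normal(665/302, 63/302)
obs 9: x=3/2 → posterior Normal(719/338, 63/338)

k = 2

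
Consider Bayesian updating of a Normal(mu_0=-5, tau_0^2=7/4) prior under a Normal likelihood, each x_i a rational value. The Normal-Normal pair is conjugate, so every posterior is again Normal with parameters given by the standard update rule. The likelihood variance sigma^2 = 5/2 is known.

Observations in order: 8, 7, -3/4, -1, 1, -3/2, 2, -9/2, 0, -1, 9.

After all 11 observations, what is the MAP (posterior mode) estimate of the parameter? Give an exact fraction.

311/348

obs 1: x=8 → posterior Normal(6/17, 35/34)
obs 2: x=7 → posterior Normal(55/24, 35/48)
obs 3: x=-3/4 → posterior Normal(199/124, 35/62)
obs 4: x=-1 → posterior Normal(9/8, 35/76)
obs 5: x=1 → posterior Normal(199/180, 7/18)
obs 6: x=-3/2 → posterior Normal(157/208, 35/104)
obs 7: x=2 → posterior Normal(213/236, 35/118)
obs 8: x=-9/2 → posterior Normal(29/88, 35/132)
obs 9: x=0 → posterior Normal(87/292, 35/146)
obs 10: x=-1 → posterior Normal(59/320, 7/32)
obs 11: x=9 → posterior Normal(311/348, 35/174)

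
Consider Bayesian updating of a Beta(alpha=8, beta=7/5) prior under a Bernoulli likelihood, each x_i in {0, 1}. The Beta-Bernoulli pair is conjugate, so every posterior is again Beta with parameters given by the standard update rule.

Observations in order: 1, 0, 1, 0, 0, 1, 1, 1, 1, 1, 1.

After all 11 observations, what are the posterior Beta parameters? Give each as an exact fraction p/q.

obs 1: x=1 → posterior Beta(9, 7/5)
obs 2: x=0 → posterior Beta(9, 12/5)
obs 3: x=1 → posterior Beta(10, 12/5)
obs 4: x=0 → posterior Beta(10, 17/5)
obs 5: x=0 → posterior Beta(10, 22/5)
obs 6: x=1 → posterior Beta(11, 22/5)
obs 7: x=1 → posterior Beta(12, 22/5)
obs 8: x=1 → posterior Beta(13, 22/5)
obs 9: x=1 → posterior Beta(14, 22/5)
obs 10: x=1 → posterior Beta(15, 22/5)
obs 11: x=1 → posterior Beta(16, 22/5)

alpha=16, beta=22/5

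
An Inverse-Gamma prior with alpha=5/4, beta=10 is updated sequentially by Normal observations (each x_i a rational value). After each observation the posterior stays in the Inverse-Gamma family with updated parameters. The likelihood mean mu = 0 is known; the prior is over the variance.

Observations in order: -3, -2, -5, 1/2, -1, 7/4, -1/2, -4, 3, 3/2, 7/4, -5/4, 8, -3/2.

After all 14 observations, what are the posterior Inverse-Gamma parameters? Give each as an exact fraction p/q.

obs 1: x=-3 → posterior Inverse-Gamma(7/4, 29/2)
obs 2: x=-2 → posterior Inverse-Gamma(9/4, 33/2)
obs 3: x=-5 → posterior Inverse-Gamma(11/4, 29)
obs 4: x=1/2 → posterior Inverse-Gamma(13/4, 233/8)
obs 5: x=-1 → posterior Inverse-Gamma(15/4, 237/8)
obs 6: x=7/4 → posterior Inverse-Gamma(17/4, 997/32)
obs 7: x=-1/2 → posterior Inverse-Gamma(19/4, 1001/32)
obs 8: x=-4 → posterior Inverse-Gamma(21/4, 1257/32)
obs 9: x=3 → posterior Inverse-Gamma(23/4, 1401/32)
obs 10: x=3/2 → posterior Inverse-Gamma(25/4, 1437/32)
obs 11: x=7/4 → posterior Inverse-Gamma(27/4, 743/16)
obs 12: x=-5/4 → posterior Inverse-Gamma(29/4, 1511/32)
obs 13: x=8 → posterior Inverse-Gamma(31/4, 2535/32)
obs 14: x=-3/2 → posterior Inverse-Gamma(33/4, 2571/32)

alpha=33/4, beta=2571/32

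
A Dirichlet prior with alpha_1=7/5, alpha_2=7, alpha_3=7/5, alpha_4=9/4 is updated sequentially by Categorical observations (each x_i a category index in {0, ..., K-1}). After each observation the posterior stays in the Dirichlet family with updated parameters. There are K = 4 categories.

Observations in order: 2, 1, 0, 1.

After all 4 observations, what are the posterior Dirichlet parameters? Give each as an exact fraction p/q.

obs 1: x=2 → posterior Dirichlet(7/5, 7, 12/5, 9/4)
obs 2: x=1 → posterior Dirichlet(7/5, 8, 12/5, 9/4)
obs 3: x=0 → posterior Dirichlet(12/5, 8, 12/5, 9/4)
obs 4: x=1 → posterior Dirichlet(12/5, 9, 12/5, 9/4)

alpha_1=12/5, alpha_2=9, alpha_3=12/5, alpha_4=9/4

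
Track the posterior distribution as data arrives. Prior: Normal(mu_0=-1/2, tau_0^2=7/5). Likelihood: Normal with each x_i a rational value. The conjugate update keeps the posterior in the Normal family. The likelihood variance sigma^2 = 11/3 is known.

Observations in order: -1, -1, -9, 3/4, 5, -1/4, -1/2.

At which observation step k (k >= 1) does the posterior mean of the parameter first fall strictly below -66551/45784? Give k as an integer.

k = 3

obs 1: x=-1 → posterior Normal(-97/152, 77/76)
obs 2: x=-1 → posterior Normal(-139/194, 77/97)
obs 3: x=-9 → posterior Normal(-517/236, 77/118)
obs 4: x=3/4 → posterior Normal(-971/556, 77/139)
obs 5: x=5 → posterior Normal(-551/640, 77/160)
obs 6: x=-1/4 → posterior Normal(-143/181, 77/181)
obs 7: x=-1/2 → posterior Normal(-307/404, 77/202)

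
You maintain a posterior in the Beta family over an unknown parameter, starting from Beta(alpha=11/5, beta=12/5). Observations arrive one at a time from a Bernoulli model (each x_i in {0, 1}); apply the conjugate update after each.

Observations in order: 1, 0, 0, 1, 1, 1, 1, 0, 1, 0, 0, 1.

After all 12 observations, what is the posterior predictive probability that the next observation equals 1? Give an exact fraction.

46/83

obs 1: x=1 → posterior Beta(16/5, 12/5)
obs 2: x=0 → posterior Beta(16/5, 17/5)
obs 3: x=0 → posterior Beta(16/5, 22/5)
obs 4: x=1 → posterior Beta(21/5, 22/5)
obs 5: x=1 → posterior Beta(26/5, 22/5)
obs 6: x=1 → posterior Beta(31/5, 22/5)
obs 7: x=1 → posterior Beta(36/5, 22/5)
obs 8: x=0 → posterior Beta(36/5, 27/5)
obs 9: x=1 → posterior Beta(41/5, 27/5)
obs 10: x=0 → posterior Beta(41/5, 32/5)
obs 11: x=0 → posterior Beta(41/5, 37/5)
obs 12: x=1 → posterior Beta(46/5, 37/5)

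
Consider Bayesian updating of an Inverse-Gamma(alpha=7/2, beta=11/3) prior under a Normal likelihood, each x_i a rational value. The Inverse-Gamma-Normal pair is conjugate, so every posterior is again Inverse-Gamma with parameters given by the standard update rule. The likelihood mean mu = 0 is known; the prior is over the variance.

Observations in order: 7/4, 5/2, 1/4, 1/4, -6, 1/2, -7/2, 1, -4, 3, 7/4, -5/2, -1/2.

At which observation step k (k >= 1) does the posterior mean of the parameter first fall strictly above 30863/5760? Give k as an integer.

obs 1: x=7/4 → posterior Inverse-Gamma(4, 499/96)
obs 2: x=5/2 → posterior Inverse-Gamma(9/2, 799/96)
obs 3: x=1/4 → posterior Inverse-Gamma(5, 401/48)
obs 4: x=1/4 → posterior Inverse-Gamma(11/2, 805/96)
obs 5: x=-6 → posterior Inverse-Gamma(6, 2533/96)
obs 6: x=1/2 → posterior Inverse-Gamma(13/2, 2545/96)
obs 7: x=-7/2 → posterior Inverse-Gamma(7, 3133/96)
obs 8: x=1 → posterior Inverse-Gamma(15/2, 3181/96)
obs 9: x=-4 → posterior Inverse-Gamma(8, 3949/96)
obs 10: x=3 → posterior Inverse-Gamma(17/2, 4381/96)
obs 11: x=7/4 → posterior Inverse-Gamma(9, 283/6)
obs 12: x=-5/2 → posterior Inverse-Gamma(19/2, 1207/24)
obs 13: x=-1/2 → posterior Inverse-Gamma(10, 605/12)

k = 7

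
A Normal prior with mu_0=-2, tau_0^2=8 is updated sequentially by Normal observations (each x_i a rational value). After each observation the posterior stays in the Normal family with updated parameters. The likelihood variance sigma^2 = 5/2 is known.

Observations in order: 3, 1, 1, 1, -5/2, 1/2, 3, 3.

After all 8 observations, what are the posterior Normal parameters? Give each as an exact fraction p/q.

obs 1: x=3 → posterior Normal(38/21, 40/21)
obs 2: x=1 → posterior Normal(54/37, 40/37)
obs 3: x=1 → posterior Normal(70/53, 40/53)
obs 4: x=1 → posterior Normal(86/69, 40/69)
obs 5: x=-5/2 → posterior Normal(46/85, 8/17)
obs 6: x=1/2 → posterior Normal(54/101, 40/101)
obs 7: x=3 → posterior Normal(34/39, 40/117)
obs 8: x=3 → posterior Normal(150/133, 40/133)

mu_0=150/133, tau_0^2=40/133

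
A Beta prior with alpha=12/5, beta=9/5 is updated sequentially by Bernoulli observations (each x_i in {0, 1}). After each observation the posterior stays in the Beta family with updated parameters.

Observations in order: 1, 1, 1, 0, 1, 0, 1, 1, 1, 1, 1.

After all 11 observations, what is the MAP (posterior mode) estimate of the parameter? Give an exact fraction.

obs 1: x=1 → posterior Beta(17/5, 9/5)
obs 2: x=1 → posterior Beta(22/5, 9/5)
obs 3: x=1 → posterior Beta(27/5, 9/5)
obs 4: x=0 → posterior Beta(27/5, 14/5)
obs 5: x=1 → posterior Beta(32/5, 14/5)
obs 6: x=0 → posterior Beta(32/5, 19/5)
obs 7: x=1 → posterior Beta(37/5, 19/5)
obs 8: x=1 → posterior Beta(42/5, 19/5)
obs 9: x=1 → posterior Beta(47/5, 19/5)
obs 10: x=1 → posterior Beta(52/5, 19/5)
obs 11: x=1 → posterior Beta(57/5, 19/5)

26/33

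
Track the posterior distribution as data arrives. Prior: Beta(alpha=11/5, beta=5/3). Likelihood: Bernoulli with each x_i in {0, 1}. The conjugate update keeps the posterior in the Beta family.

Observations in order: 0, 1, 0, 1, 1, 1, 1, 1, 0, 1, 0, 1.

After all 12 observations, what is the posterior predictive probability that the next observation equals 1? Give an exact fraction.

obs 1: x=0 → posterior Beta(11/5, 8/3)
obs 2: x=1 → posterior Beta(16/5, 8/3)
obs 3: x=0 → posterior Beta(16/5, 11/3)
obs 4: x=1 → posterior Beta(21/5, 11/3)
obs 5: x=1 → posterior Beta(26/5, 11/3)
obs 6: x=1 → posterior Beta(31/5, 11/3)
obs 7: x=1 → posterior Beta(36/5, 11/3)
obs 8: x=1 → posterior Beta(41/5, 11/3)
obs 9: x=0 → posterior Beta(41/5, 14/3)
obs 10: x=1 → posterior Beta(46/5, 14/3)
obs 11: x=0 → posterior Beta(46/5, 17/3)
obs 12: x=1 → posterior Beta(51/5, 17/3)

9/14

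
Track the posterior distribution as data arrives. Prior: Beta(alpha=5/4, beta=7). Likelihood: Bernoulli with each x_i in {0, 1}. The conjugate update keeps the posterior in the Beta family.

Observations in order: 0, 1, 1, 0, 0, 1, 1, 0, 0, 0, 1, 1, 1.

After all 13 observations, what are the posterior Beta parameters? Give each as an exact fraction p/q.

alpha=33/4, beta=13

obs 1: x=0 → posterior Beta(5/4, 8)
obs 2: x=1 → posterior Beta(9/4, 8)
obs 3: x=1 → posterior Beta(13/4, 8)
obs 4: x=0 → posterior Beta(13/4, 9)
obs 5: x=0 → posterior Beta(13/4, 10)
obs 6: x=1 → posterior Beta(17/4, 10)
obs 7: x=1 → posterior Beta(21/4, 10)
obs 8: x=0 → posterior Beta(21/4, 11)
obs 9: x=0 → posterior Beta(21/4, 12)
obs 10: x=0 → posterior Beta(21/4, 13)
obs 11: x=1 → posterior Beta(25/4, 13)
obs 12: x=1 → posterior Beta(29/4, 13)
obs 13: x=1 → posterior Beta(33/4, 13)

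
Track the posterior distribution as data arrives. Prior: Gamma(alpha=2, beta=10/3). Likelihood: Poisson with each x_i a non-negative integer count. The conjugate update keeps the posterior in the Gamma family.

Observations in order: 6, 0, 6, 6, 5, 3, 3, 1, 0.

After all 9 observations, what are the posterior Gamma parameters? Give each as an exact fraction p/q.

obs 1: x=6 → posterior Gamma(8, 13/3)
obs 2: x=0 → posterior Gamma(8, 16/3)
obs 3: x=6 → posterior Gamma(14, 19/3)
obs 4: x=6 → posterior Gamma(20, 22/3)
obs 5: x=5 → posterior Gamma(25, 25/3)
obs 6: x=3 → posterior Gamma(28, 28/3)
obs 7: x=3 → posterior Gamma(31, 31/3)
obs 8: x=1 → posterior Gamma(32, 34/3)
obs 9: x=0 → posterior Gamma(32, 37/3)

alpha=32, beta=37/3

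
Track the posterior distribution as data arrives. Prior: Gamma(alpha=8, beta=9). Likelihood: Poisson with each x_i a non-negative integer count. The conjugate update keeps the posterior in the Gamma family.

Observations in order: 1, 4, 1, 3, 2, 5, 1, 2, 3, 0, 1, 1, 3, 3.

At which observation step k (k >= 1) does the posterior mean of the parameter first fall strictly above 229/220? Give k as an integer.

obs 1: x=1 → posterior Gamma(9, 10)
obs 2: x=4 → posterior Gamma(13, 11)
obs 3: x=1 → posterior Gamma(14, 12)
obs 4: x=3 → posterior Gamma(17, 13)
obs 5: x=2 → posterior Gamma(19, 14)
obs 6: x=5 → posterior Gamma(24, 15)
obs 7: x=1 → posterior Gamma(25, 16)
obs 8: x=2 → posterior Gamma(27, 17)
obs 9: x=3 → posterior Gamma(30, 18)
obs 10: x=0 → posterior Gamma(30, 19)
obs 11: x=1 → posterior Gamma(31, 20)
obs 12: x=1 → posterior Gamma(32, 21)
obs 13: x=3 → posterior Gamma(35, 22)
obs 14: x=3 → posterior Gamma(38, 23)

k = 2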